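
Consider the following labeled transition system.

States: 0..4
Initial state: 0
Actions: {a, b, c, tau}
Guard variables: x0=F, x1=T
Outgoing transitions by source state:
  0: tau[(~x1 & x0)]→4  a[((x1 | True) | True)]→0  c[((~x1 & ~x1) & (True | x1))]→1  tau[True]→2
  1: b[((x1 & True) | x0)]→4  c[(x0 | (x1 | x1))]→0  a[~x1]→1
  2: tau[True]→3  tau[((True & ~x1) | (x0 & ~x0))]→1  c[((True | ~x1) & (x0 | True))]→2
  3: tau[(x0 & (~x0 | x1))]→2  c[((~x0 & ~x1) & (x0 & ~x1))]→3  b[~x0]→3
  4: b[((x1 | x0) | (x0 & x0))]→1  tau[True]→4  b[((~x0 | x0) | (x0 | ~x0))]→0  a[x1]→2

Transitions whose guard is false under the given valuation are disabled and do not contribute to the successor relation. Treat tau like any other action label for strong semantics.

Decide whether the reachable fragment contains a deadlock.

Answer: DEADLOCK-FREE

Trace:
Reach set: {0,2,3}
  0: a→0  tau→2  [2 exit(s)]
  2: c→2  tau→3  [2 exit(s)]
  3: b→3  [1 exit(s)]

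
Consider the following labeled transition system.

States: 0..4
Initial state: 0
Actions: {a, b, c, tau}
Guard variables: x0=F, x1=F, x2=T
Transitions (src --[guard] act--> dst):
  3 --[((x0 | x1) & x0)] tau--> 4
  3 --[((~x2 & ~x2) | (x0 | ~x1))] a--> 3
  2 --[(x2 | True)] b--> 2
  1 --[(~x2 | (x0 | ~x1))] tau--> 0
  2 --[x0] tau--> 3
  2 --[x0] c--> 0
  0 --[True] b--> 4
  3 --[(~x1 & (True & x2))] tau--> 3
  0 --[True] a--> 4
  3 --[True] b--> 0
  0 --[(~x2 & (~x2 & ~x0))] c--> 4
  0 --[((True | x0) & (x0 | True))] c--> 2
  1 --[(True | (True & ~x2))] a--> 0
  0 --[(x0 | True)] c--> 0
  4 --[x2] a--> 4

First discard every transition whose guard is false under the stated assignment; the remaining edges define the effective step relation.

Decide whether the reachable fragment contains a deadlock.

R = {0,2,4}
  0: a→4  b→4  c→0  c→2  [4 exit(s)]
  2: b→2  [1 exit(s)]
  4: a→4  [1 exit(s)]

Answer: DEADLOCK-FREE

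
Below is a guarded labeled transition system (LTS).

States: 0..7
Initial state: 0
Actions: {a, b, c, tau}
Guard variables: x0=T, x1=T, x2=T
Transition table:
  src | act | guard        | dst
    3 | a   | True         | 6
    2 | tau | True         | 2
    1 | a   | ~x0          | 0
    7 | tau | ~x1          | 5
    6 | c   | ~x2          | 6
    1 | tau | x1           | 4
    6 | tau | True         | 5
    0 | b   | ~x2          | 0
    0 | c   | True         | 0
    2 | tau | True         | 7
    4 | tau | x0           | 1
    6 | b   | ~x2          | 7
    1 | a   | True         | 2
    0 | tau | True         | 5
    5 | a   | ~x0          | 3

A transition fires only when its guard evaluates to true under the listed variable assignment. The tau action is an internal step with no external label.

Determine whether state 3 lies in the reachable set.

Answer: UNREACHABLE

Trace:
Guard filter leaves 9 enabled edge(s).
L0 = {0}
L1 = {5}  total {0,5}
R = {0,5}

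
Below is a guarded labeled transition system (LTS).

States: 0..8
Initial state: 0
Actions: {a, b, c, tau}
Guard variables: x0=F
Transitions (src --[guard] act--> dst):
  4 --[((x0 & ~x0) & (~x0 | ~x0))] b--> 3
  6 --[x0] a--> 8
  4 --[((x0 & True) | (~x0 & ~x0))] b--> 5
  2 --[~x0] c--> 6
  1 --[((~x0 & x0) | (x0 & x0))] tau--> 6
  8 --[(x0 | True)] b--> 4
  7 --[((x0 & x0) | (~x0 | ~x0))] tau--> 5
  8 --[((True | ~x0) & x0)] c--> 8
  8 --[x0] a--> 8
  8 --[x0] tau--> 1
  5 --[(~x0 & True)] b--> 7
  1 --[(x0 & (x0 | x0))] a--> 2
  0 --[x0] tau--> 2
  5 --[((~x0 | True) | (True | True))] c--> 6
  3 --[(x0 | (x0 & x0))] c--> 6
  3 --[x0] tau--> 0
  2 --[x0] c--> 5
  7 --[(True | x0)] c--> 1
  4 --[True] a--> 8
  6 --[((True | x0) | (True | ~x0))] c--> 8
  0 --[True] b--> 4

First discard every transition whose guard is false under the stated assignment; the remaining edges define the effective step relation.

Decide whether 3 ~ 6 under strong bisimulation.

Answer: NOT BISIMILAR

Trace:
Bisimulation quotient by refinement:
  π0 = {{0,1,2,3,4,5,6,7,8}}
  π1 = {{0,8},{1,3},{2,6},{4},{5},{7}}
  π2 = {{0,8},{1,3},{2},{4},{5},{6},{7}}
stable after 3 split(s): 7 block(s)
[3]={1,3}  [6]={6}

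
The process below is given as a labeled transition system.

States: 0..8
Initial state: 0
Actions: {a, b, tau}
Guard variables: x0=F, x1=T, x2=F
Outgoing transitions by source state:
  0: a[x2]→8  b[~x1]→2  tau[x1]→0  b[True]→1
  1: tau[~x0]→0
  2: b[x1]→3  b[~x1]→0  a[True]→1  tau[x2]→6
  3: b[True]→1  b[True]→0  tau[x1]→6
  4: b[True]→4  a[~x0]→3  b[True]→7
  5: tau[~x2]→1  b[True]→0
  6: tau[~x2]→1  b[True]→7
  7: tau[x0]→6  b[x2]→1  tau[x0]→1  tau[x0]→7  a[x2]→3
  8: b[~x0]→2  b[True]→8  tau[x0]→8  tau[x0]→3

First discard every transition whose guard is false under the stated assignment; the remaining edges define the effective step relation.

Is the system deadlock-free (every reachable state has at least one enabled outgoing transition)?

Answer: DEADLOCK-FREE

Working:
Reach set: {0,1}
  0: b→1  tau→0  [deg 2]
  1: tau→0  [deg 1]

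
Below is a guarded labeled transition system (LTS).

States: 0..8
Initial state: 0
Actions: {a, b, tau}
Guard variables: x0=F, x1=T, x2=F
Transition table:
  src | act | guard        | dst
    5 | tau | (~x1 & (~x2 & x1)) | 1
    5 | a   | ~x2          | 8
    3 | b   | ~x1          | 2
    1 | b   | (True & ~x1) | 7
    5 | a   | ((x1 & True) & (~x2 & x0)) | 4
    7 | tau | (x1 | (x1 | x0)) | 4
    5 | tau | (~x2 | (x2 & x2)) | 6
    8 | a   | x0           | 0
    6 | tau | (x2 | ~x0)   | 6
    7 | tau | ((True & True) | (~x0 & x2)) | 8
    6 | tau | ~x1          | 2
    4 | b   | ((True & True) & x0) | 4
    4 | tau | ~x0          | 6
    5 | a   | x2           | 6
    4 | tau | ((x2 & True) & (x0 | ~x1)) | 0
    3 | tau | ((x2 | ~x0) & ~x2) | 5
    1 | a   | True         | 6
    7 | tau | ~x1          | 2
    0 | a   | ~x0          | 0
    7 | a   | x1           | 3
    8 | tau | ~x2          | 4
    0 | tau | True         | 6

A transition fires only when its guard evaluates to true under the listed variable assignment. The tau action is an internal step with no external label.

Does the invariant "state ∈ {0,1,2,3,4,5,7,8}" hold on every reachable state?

Answer: INVARIANT VIOLATED at state 6

Trace:
Safe = {0,1,2,3,4,5,7,8}
Reachable = {0,6}
  0: ok
  6: VIOLATES
reach 6 via tau — violates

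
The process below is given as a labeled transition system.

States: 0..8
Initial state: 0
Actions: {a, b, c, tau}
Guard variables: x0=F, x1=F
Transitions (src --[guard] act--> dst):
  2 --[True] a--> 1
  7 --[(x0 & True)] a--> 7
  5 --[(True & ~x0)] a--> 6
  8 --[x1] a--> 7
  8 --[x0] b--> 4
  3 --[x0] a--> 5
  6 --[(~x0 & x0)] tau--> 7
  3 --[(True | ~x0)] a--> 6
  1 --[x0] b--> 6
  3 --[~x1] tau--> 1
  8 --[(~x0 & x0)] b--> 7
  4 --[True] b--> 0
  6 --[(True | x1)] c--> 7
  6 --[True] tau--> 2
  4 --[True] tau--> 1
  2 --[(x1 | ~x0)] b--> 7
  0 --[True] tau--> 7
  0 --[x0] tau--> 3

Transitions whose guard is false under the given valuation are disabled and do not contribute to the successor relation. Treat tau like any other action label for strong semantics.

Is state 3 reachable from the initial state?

After dropping false guards: 10 live edges.
L0 = {0}
L1 = {7}  now seen {0,7}
R = {0,7}

Answer: UNREACHABLE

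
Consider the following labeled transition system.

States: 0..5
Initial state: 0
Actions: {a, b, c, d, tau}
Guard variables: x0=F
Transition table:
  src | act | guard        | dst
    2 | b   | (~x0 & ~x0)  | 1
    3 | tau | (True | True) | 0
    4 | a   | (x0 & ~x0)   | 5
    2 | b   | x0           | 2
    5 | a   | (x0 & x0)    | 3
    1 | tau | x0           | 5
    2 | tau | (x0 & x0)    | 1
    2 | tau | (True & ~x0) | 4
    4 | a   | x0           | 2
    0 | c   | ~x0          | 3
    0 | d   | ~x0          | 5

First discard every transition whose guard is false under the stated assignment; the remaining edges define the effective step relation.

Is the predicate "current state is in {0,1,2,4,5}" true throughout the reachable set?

Answer: INVARIANT VIOLATED at state 3

Working:
Allowed set {0,1,2,4,5}
R = {0,3,5}
  0: ok
  3: ✗ unsafe
  5: ok
counterexample path to 3: c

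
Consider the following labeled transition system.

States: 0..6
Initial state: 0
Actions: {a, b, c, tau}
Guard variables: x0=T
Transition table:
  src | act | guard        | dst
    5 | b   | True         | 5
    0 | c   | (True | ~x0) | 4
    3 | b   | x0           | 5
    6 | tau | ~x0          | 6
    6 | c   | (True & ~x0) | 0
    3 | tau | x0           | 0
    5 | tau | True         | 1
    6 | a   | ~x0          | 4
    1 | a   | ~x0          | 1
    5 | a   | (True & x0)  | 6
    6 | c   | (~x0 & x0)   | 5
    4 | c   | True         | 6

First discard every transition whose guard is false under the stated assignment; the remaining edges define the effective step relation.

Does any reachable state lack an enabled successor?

Answer: DEADLOCK at state 6

Analysis:
Reach set: {0,4,6}
  0: c→4  [deg 1]
  4: c→6  [deg 1]
  6: ∅  [no exit]
Path to 6: c·c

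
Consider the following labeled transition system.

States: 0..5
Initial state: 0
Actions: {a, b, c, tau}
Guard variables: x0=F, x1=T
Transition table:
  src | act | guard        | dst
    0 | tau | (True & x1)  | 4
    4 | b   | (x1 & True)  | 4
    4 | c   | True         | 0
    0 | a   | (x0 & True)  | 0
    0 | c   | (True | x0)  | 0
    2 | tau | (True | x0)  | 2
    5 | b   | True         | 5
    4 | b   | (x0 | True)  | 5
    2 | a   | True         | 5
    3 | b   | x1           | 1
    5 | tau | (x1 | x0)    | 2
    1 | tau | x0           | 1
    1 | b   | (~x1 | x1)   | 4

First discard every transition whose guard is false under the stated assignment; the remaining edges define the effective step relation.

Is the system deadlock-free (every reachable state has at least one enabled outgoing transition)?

Answer: DEADLOCK-FREE

Working:
R = {0,2,4,5}
  0: c→0  tau→4  [deg 2]
  2: a→5  tau→2  [deg 2]
  4: b→4  b→5  c→0  [deg 3]
  5: b→5  tau→2  [deg 2]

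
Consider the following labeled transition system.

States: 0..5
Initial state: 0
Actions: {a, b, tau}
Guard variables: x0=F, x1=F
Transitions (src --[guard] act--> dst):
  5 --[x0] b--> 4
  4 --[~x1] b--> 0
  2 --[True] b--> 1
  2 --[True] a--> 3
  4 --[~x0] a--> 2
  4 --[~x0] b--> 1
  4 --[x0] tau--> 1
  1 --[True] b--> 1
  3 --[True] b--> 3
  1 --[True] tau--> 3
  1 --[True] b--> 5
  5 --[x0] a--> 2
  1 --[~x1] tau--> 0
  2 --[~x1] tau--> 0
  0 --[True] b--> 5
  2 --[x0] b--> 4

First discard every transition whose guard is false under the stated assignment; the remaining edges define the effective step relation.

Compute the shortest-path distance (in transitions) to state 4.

Breadth-first toward 4:
  depth 0: {0}
  depth 1: {5}
4 never appears.

Answer: UNREACHABLE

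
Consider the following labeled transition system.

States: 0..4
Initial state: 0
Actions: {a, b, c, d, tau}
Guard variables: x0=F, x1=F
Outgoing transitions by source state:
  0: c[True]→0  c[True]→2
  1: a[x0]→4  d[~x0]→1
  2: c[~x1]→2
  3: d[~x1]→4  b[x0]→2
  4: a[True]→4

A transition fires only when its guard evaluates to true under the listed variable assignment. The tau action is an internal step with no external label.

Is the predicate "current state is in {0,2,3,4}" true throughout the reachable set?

Inv-set: {0,2,3,4}
R = {0,2}
  0: ✓
  2: ✓

Answer: INVARIANT HOLDS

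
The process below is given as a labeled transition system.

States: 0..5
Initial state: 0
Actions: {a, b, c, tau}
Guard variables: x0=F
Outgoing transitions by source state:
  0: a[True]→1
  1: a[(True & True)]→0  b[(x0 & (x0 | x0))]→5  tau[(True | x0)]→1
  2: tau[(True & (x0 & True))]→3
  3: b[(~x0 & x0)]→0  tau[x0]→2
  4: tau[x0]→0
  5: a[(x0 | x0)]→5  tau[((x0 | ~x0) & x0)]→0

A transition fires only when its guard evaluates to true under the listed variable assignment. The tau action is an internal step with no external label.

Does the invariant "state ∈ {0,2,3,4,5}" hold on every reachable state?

Answer: INVARIANT VIOLATED at state 1

Analysis:
Safe = {0,2,3,4,5}
Reach set: {0,1}
  0: ✓
  1: ✗ unsafe
counterexample path to 1: a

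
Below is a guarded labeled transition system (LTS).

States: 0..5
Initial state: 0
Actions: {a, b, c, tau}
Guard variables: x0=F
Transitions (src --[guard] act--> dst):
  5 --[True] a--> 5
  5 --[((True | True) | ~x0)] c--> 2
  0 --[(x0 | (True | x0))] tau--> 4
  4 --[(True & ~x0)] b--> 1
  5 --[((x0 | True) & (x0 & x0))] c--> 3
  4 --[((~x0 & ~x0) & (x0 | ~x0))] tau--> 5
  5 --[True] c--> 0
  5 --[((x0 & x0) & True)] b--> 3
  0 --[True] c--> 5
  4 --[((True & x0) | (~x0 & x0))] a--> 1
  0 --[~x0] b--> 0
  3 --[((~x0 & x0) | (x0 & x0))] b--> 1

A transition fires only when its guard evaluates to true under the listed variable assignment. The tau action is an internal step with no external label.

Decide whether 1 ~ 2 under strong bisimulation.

Refine partition for ~:
  P[0] = {{0,1,2,3,4,5}}
  P[1] = {{0},{1,2,3},{4},{5}}
4 equivalence class(es) (converged in 2)
class of 1: {1,2,3}; class of 2: {1,2,3}

Answer: BISIMILAR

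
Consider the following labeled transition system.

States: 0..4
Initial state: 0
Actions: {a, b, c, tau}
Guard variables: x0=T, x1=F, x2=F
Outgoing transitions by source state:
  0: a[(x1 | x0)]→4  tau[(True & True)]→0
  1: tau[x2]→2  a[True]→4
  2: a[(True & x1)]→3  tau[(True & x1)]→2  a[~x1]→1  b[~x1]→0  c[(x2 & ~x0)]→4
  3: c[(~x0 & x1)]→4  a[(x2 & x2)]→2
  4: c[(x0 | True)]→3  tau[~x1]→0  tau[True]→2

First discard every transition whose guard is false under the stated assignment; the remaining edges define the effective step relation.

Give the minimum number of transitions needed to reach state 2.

Answer: 2

Trace:
BFS to 2:
  depth 0: {0}
  depth 1: {4}
  depth 2: {2,3}
2 enters at depth 2; path a·tau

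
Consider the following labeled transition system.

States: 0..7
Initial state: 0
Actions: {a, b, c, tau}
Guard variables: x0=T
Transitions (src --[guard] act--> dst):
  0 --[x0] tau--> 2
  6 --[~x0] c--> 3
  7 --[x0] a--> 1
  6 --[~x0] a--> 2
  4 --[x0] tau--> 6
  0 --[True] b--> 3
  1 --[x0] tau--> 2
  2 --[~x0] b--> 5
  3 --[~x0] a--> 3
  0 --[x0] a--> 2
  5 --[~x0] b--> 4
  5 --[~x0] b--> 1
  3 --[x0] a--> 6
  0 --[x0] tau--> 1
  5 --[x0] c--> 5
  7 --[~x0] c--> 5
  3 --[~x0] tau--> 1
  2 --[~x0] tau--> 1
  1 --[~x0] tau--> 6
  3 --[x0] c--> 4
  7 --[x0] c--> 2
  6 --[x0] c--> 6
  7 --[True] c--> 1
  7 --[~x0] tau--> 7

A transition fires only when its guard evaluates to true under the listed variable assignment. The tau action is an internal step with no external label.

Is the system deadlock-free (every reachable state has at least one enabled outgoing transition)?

Answer: DEADLOCK at state 2

Trace:
Reachable = {0,1,2,3,4,6}
  0: a→2  b→3  tau→1  tau→2  [deg 4]
  1: tau→2  [deg 1]
  2: ∅  [no exit]
  3: a→6  c→4  [deg 2]
  4: tau→6  [deg 1]
  6: c→6  [deg 1]
witness 2: tau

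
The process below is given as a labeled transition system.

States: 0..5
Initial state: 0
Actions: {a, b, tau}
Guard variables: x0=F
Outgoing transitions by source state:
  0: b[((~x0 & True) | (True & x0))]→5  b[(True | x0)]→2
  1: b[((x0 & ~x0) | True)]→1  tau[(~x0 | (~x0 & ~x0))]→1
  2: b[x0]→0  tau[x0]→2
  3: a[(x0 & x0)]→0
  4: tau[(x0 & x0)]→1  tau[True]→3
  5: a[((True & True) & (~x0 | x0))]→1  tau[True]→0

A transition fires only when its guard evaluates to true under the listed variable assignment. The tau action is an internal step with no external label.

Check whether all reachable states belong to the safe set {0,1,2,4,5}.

Allowed set {0,1,2,4,5}
R = {0,1,2,5}
  0: ✓
  1: ✓
  2: ✓
  5: ✓

Answer: INVARIANT HOLDS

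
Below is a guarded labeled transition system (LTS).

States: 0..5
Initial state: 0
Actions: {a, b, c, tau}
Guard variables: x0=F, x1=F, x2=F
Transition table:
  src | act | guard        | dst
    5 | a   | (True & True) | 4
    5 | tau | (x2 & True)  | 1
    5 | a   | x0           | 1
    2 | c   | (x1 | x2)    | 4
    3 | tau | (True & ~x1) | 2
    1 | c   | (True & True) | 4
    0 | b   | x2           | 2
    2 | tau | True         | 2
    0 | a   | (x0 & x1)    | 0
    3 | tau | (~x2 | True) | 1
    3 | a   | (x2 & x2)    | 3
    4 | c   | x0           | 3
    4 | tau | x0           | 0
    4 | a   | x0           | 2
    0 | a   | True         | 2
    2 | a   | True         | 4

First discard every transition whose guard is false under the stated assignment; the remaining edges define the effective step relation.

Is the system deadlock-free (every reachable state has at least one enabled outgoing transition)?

Answer: DEADLOCK at state 4

Analysis:
Reach set: {0,2,4}
  0: a→2  [deg 1]
  2: a→4  tau→2  [deg 2]
  4: ∅  [STUCK]
trace reaching 4: a·a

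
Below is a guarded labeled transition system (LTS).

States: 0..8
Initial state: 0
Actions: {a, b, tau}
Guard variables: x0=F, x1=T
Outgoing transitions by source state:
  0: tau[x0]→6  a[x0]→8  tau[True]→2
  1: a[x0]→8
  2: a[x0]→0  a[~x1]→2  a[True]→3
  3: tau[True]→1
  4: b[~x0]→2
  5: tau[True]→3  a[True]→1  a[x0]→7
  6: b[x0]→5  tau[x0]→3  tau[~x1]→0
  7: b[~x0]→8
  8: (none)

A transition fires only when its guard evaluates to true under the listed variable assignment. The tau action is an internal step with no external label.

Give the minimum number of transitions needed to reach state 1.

Answer: 3

Working:
Layered search for 1:
  L0 = {0}
  L1 = {2}
  L2 = {3}
  L3 = {1}
1 enters at depth 3; path tau·a·tau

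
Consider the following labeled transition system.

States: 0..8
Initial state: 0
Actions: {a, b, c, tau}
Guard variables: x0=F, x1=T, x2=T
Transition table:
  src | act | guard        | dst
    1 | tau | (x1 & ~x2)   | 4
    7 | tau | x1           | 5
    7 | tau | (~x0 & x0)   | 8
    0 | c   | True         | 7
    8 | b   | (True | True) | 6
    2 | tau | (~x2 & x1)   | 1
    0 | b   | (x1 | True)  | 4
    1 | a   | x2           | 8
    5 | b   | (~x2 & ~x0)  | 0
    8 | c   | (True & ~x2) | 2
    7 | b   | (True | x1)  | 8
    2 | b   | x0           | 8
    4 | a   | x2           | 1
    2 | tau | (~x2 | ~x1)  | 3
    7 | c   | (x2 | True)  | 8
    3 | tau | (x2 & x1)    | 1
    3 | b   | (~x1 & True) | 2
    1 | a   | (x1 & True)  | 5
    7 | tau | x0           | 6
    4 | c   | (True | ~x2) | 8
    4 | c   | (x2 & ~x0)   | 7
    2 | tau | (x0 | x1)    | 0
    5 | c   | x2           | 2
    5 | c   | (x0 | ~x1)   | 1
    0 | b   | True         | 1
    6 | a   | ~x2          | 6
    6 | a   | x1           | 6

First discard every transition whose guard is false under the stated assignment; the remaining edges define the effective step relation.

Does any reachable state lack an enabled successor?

Answer: DEADLOCK-FREE

Working:
Reachable = {0,1,2,4,5,6,7,8}
  0: b→1  b→4  c→7  [deg 3]
  1: a→5  a→8  [deg 2]
  2: tau→0  [deg 1]
  4: a→1  c→7  c→8  [deg 3]
  5: c→2  [deg 1]
  6: a→6  [deg 1]
  7: b→8  c→8  tau→5  [deg 3]
  8: b→6  [deg 1]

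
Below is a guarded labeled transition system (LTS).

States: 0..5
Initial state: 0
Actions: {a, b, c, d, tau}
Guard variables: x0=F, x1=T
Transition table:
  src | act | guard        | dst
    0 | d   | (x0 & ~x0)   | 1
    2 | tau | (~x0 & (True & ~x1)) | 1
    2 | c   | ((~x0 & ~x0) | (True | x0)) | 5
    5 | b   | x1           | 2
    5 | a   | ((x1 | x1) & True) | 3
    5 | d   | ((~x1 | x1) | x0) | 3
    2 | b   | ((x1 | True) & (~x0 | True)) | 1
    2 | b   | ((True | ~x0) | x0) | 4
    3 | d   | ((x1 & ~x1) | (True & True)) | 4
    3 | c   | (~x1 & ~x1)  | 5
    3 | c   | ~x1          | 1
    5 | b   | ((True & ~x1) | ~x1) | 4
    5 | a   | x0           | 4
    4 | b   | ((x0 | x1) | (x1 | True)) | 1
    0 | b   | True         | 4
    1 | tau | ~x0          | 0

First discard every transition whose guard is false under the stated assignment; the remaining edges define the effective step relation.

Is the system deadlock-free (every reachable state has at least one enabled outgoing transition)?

Answer: DEADLOCK-FREE

Trace:
Reachable = {0,1,4}
  0: b→4  [1 exit(s)]
  1: tau→0  [1 exit(s)]
  4: b→1  [1 exit(s)]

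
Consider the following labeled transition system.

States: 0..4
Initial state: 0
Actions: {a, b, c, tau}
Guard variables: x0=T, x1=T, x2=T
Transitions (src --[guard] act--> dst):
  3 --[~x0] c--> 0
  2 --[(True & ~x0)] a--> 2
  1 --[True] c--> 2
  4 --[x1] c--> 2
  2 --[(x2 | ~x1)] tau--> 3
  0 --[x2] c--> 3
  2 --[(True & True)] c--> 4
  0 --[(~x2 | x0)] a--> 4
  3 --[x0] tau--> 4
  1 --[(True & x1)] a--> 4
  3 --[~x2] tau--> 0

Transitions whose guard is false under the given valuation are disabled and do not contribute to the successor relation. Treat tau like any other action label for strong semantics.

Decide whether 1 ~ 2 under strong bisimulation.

Refine partition for ~:
  P[0] = {{0,1,2,3,4}}
  P[1] = {{0,1},{2},{3},{4}}
  P[2] = {{0},{1},{2},{3},{4}}
Fixed point at round 3; 5 class(es).
class of 1: {1}; class of 2: {2}

Answer: NOT BISIMILAR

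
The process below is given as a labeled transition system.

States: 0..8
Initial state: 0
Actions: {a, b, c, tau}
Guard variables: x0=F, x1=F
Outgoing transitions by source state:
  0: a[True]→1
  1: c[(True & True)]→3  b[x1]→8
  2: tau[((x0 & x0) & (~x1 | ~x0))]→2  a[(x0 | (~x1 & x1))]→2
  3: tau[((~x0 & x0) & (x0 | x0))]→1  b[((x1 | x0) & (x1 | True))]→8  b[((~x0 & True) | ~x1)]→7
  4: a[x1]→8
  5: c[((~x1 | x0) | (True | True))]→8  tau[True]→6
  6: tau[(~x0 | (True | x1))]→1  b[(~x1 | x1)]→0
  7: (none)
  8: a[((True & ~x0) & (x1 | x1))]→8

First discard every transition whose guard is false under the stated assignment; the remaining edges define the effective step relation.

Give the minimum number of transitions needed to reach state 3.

Answer: 2

Analysis:
Breadth-first toward 3:
  L0 = {0}
  L1 = {1}
  L2 = {3}
3 enters at depth 2; path a·c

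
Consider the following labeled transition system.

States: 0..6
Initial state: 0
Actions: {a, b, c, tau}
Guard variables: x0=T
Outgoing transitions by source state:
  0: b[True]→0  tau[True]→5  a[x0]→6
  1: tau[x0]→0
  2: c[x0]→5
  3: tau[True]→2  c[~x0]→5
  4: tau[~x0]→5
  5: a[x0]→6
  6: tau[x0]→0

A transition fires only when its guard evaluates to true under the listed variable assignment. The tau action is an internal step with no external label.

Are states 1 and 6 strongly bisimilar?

Refine partition for ~:
  round 0: {{0,1,2,3,4,5,6}}
  round 1: {{0},{1,3,6},{2},{4},{5}}
  round 2: {{0},{1,6},{2},{3},{4},{5}}
6 equivalence class(es) (converged in 3)
1∈{1,6}, 6∈{1,6}

Answer: BISIMILAR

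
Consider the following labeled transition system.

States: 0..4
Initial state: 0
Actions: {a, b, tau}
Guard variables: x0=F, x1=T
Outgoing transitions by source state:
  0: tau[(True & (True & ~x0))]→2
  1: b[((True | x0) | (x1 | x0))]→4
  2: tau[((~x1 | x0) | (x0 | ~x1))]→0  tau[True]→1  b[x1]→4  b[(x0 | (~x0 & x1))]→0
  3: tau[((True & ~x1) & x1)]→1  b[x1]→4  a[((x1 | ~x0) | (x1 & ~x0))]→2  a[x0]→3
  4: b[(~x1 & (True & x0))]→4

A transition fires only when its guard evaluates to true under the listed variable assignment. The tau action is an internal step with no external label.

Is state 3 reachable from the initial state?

After dropping false guards: 7 live edges.
L0 = {0}
L1 = {2}  total {0,2}
L2 = {1,4}  total {0,1,2,4}
R = {0,1,2,4}

Answer: UNREACHABLE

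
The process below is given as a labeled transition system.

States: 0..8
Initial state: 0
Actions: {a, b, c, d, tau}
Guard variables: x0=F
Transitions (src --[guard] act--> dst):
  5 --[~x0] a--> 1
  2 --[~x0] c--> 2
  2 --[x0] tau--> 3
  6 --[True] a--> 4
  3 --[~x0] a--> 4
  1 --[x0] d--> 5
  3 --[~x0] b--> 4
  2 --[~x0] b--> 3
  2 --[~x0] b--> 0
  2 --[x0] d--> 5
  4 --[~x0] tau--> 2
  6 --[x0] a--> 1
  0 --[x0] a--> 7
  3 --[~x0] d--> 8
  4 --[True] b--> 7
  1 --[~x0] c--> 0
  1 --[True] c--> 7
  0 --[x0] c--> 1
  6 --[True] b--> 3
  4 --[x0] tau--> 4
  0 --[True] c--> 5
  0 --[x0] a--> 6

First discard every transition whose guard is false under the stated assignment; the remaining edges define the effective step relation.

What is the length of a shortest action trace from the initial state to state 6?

BFS to 6:
  L0 = {0}
  L1 = {5}
  L2 = {1}
  L3 = {7}
6 never appears.

Answer: UNREACHABLE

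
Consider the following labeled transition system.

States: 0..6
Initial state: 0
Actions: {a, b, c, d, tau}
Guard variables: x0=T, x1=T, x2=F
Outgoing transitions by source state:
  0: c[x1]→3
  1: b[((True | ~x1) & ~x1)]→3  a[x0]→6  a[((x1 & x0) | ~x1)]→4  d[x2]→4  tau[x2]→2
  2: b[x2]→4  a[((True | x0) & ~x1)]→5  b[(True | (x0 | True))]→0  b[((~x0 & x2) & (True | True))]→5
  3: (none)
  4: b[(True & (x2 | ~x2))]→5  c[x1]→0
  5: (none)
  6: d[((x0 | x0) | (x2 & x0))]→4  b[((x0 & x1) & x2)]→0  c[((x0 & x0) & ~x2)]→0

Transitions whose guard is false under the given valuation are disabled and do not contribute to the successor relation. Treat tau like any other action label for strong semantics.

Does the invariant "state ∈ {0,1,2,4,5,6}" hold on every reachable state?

Inv-set: {0,1,2,4,5,6}
R = {0,3}
  0: ✓
  3: outside
counterexample path to 3: c

Answer: INVARIANT VIOLATED at state 3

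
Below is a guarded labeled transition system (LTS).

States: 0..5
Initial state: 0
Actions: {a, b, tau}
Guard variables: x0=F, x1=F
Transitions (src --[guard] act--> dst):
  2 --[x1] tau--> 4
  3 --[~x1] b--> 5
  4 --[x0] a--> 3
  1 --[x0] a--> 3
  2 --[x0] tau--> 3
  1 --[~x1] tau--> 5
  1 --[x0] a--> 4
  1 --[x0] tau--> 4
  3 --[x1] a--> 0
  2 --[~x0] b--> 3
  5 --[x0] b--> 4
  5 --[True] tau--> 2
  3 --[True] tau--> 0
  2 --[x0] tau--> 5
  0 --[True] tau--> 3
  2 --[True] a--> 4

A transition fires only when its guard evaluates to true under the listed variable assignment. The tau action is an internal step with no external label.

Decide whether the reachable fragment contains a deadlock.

Answer: DEADLOCK at state 4

Trace:
R = {0,2,3,4,5}
  0: tau→3  [1 exit(s)]
  2: a→4  b→3  [2 exit(s)]
  3: b→5  tau→0  [2 exit(s)]
  4: ∅  [deadlock]
  5: tau→2  [1 exit(s)]
Path to 4: tau·b·tau·a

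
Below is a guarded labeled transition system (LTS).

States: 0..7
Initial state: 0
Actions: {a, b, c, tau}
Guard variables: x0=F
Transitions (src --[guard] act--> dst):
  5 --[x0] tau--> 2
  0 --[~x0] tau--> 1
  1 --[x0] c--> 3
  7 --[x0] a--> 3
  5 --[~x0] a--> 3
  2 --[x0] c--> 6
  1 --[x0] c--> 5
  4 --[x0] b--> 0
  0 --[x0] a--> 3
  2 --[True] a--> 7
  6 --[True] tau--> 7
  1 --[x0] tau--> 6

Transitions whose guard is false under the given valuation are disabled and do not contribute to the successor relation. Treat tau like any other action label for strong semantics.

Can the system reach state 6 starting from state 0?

Guard filter leaves 4 enabled edge(s).
Layer 0: {0}
Layer 1: {1}  total {0,1}
Reach set: {0,1}

Answer: UNREACHABLE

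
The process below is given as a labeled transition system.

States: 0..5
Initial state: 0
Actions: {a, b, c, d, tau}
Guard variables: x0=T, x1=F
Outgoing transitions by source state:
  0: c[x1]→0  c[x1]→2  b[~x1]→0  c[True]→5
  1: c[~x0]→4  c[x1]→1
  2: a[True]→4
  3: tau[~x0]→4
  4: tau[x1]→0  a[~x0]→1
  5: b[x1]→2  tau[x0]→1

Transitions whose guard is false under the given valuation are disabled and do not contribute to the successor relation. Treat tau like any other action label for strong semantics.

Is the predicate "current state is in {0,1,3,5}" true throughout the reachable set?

Answer: INVARIANT HOLDS

Analysis:
Allowed set {0,1,3,5}
Reach set: {0,1,5}
  0: ok
  1: ok
  5: ok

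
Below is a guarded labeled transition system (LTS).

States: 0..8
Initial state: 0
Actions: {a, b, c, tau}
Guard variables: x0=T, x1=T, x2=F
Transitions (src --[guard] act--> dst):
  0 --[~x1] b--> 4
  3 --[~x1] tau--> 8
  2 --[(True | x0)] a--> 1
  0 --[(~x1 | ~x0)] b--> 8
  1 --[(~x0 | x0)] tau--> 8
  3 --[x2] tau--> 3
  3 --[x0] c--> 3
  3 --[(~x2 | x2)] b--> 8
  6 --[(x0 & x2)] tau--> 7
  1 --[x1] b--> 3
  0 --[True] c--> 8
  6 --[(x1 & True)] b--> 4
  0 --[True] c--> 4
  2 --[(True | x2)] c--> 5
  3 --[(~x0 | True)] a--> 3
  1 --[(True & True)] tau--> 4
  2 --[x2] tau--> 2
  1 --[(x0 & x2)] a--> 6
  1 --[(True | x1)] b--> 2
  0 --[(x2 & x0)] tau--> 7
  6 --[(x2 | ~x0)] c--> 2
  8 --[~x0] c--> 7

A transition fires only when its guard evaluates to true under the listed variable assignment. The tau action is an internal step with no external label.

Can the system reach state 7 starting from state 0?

After dropping false guards: 12 live edges.
Layer 0: {0}
Layer 1: {4,8}  total {0,4,8}
R = {0,4,8}

Answer: UNREACHABLE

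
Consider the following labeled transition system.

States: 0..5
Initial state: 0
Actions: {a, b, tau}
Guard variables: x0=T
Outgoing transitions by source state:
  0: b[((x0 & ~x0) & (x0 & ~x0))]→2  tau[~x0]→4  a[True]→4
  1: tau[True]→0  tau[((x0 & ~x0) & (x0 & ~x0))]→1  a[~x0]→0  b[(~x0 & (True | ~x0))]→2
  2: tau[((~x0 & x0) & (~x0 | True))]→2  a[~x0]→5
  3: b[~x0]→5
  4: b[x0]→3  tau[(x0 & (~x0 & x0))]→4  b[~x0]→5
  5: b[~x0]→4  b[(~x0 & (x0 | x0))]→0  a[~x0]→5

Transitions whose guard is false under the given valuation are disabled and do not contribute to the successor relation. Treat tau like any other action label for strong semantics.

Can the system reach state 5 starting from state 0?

Guard filter leaves 3 enabled edge(s).
depth 0: {0}
depth 1: {4}  cumulative {0,4}
depth 2: {3}  cumulative {0,3,4}
Reach set: {0,3,4}

Answer: UNREACHABLE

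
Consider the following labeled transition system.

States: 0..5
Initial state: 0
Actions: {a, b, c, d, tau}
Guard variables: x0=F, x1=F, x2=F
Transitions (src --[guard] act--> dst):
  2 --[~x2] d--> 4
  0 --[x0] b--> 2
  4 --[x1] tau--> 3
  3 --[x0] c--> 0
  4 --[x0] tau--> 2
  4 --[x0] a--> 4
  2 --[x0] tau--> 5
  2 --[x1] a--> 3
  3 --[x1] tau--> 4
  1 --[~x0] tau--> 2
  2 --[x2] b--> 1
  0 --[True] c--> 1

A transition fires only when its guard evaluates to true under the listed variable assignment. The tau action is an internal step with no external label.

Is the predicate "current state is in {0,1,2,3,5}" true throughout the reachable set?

Answer: INVARIANT VIOLATED at state 4

Trace:
Allowed set {0,1,2,3,5}
Reachable = {0,1,2,4}
  0: safe
  1: safe
  2: safe
  4: ✗ unsafe
counterexample path to 4: c·tau·d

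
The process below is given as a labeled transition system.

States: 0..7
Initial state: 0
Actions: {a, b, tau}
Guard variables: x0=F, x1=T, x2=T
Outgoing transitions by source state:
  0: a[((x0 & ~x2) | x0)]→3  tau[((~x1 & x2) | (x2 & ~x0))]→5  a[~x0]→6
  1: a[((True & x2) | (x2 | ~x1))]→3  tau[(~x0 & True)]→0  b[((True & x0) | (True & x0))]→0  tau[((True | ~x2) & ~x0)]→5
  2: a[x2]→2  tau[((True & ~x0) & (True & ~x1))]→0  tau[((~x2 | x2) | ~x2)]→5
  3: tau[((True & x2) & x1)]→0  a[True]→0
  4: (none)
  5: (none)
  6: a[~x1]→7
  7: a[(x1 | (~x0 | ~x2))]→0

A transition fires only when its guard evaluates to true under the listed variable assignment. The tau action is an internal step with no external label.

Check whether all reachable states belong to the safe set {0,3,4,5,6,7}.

Allowed set {0,3,4,5,6,7}
Reach set: {0,5,6}
  0: ✓
  5: ✓
  6: ✓

Answer: INVARIANT HOLDS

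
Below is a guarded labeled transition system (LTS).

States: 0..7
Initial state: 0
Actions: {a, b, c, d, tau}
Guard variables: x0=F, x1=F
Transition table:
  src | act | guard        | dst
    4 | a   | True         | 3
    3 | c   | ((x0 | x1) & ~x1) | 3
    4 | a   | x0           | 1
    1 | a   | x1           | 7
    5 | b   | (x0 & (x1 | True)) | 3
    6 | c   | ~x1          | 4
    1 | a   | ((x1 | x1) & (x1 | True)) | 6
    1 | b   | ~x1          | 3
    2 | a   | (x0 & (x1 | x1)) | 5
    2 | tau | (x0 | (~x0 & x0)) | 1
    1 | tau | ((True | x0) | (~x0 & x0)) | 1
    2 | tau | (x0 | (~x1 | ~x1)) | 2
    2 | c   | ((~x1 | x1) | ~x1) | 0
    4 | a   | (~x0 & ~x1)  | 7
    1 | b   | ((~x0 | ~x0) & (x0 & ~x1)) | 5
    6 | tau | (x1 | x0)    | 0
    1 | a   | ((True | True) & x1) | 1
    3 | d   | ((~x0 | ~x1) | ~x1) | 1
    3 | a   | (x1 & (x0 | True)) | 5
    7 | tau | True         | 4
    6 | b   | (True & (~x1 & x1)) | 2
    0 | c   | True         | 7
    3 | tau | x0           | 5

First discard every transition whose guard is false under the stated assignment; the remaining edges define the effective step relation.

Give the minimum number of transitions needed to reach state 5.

Layered search for 5:
  Layer 0: {0}
  Layer 1: {7}
  Layer 2: {4}
  Layer 3: {3}
  Layer 4: {1}
5 never appears.

Answer: UNREACHABLE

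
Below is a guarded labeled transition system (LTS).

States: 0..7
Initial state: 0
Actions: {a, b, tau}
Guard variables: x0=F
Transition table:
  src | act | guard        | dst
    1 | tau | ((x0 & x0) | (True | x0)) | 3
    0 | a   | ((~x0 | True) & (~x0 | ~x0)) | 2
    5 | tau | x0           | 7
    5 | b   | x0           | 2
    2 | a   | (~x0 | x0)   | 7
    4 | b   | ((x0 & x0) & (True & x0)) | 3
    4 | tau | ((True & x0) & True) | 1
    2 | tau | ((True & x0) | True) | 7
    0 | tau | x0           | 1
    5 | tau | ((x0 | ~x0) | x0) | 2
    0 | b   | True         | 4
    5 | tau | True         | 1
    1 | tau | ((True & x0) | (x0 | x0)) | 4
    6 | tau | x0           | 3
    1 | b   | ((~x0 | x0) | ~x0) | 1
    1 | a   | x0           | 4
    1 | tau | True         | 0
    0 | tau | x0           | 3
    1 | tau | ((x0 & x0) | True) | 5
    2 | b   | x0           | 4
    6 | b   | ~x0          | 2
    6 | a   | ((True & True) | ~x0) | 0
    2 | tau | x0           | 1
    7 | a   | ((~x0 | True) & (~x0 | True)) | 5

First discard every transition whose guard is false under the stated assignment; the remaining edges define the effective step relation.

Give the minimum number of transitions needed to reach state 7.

BFS to 7:
  Layer 0: {0}
  Layer 1: {2,4}
  Layer 2: {7}
first hit 7 at d=2 via a·a

Answer: 2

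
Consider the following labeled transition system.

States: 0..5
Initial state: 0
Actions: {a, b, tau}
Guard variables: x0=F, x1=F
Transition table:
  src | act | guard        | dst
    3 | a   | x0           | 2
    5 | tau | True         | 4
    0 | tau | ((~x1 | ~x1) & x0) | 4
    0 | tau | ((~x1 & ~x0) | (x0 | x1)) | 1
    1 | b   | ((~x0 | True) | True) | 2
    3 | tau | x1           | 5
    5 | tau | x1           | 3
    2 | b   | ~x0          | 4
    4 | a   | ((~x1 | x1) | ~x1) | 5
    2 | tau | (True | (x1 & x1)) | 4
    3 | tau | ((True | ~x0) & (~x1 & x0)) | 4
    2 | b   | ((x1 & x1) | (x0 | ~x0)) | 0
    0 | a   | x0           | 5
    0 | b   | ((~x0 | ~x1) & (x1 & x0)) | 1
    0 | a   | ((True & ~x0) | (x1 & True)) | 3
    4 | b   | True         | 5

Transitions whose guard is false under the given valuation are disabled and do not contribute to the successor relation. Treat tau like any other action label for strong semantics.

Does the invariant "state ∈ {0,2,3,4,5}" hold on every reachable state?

Inv-set: {0,2,3,4,5}
R = {0,1,2,3,4,5}
  0: safe
  1: outside
  2: safe
  3: safe
  4: safe
  5: safe
witness against invariant: tau → 1

Answer: INVARIANT VIOLATED at state 1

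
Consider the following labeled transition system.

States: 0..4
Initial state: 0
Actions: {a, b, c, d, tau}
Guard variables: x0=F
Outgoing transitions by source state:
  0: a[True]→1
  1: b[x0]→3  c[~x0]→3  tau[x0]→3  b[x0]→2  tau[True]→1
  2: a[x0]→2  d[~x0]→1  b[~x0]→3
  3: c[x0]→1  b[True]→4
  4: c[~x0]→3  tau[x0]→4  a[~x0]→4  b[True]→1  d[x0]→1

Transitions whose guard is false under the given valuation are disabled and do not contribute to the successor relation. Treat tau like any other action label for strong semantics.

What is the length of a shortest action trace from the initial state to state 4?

Answer: 3

Analysis:
Breadth-first toward 4:
  depth 0: {0}
  depth 1: {1}
  depth 2: {3}
  depth 3: {4}
4 enters at depth 3; path a·c·b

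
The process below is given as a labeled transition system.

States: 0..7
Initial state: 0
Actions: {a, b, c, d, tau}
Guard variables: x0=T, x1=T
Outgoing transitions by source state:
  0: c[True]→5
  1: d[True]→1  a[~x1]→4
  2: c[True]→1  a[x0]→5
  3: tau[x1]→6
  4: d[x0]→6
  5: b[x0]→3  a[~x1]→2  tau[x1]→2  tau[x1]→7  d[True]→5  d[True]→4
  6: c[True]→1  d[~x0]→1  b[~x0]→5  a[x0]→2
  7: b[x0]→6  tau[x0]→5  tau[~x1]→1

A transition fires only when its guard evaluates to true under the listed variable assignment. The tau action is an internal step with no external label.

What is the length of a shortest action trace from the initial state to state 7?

Answer: 2

Trace:
Layered search for 7:
  L0 = {0}
  L1 = {5}
  L2 = {2,3,4,7}
depth(7)=2, e.g. c·tau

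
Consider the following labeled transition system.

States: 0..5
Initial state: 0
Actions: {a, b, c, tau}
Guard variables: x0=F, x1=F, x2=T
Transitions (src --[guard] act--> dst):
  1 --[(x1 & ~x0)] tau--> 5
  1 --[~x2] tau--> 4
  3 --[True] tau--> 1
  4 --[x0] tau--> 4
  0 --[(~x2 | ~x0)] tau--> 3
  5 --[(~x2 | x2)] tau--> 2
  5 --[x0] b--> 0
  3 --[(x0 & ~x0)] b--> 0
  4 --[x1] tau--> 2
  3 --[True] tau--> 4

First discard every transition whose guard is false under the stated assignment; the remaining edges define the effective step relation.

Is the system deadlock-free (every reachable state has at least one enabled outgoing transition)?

Reach set: {0,1,3,4}
  0: tau→3  [deg 1]
  1: ∅  [STUCK]
  3: tau→1  tau→4  [deg 2]
  4: ∅  [STUCK]
witness 1: tau·tau

Answer: DEADLOCK at state 1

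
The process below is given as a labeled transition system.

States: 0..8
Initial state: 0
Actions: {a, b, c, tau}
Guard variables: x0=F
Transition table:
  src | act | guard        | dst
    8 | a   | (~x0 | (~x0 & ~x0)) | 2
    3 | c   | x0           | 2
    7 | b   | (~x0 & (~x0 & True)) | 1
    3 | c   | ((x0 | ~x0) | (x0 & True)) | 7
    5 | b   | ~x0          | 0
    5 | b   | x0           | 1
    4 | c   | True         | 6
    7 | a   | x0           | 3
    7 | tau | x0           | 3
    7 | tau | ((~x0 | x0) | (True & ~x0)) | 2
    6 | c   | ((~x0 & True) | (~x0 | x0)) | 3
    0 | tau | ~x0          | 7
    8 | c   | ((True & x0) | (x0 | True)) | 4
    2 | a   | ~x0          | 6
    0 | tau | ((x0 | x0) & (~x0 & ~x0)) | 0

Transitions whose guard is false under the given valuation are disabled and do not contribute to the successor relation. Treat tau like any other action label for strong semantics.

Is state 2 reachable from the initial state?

Answer: REACHABLE

Trace:
Guard filter leaves 10 enabled edge(s).
depth 0: {0}
depth 1: {7}  cumulative {0,7}
depth 2: {1,2}  cumulative {0,1,2,7}
depth 3: {6}  cumulative {0,1,2,6,7}
depth 4: {3}  cumulative {0,1,2,3,6,7}
R = {0,1,2,3,6,7}
Path to 2: tau·tau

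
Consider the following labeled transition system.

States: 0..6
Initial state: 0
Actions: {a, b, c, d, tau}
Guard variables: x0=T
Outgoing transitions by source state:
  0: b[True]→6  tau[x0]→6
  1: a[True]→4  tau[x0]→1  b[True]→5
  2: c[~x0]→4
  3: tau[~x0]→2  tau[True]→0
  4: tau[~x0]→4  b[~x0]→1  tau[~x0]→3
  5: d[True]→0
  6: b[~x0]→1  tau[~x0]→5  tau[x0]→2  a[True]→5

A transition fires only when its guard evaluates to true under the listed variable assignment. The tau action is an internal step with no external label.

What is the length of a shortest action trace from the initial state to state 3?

Breadth-first toward 3:
  L0 = {0}
  L1 = {6}
  L2 = {2,5}
3 never appears.

Answer: UNREACHABLE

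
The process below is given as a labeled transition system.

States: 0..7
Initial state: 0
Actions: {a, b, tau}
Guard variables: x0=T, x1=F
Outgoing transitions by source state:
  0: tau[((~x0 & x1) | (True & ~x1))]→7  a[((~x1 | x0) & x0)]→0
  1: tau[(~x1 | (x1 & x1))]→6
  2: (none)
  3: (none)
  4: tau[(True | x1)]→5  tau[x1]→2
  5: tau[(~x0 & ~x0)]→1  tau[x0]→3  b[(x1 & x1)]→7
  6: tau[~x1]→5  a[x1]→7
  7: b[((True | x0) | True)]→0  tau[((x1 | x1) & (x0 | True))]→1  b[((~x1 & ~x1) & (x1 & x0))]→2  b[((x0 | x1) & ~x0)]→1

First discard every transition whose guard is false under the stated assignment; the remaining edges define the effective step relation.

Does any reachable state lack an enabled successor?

Answer: DEADLOCK-FREE

Trace:
Reach set: {0,7}
  0: a→0  tau→7  [2 exit(s)]
  7: b→0  [1 exit(s)]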